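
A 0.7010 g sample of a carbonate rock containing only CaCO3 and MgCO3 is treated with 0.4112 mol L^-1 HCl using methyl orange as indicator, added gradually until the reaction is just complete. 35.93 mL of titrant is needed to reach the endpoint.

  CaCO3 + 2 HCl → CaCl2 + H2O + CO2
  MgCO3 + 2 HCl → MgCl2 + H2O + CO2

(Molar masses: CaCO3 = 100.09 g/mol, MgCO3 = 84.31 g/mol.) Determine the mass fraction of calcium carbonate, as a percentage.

n(HCl) = 0.03593 × 0.4112 = 0.01477 mol
Let x = n(CaCO3), y = n(MgCO3).
Titrant: 2x + 2y = 0.01477;  mass: 100.09x + 84.31y = 0.7010
Solving, x = 4.955 × 10^-3 mol, y = 2.433 × 10^-3 mol
mass of CaCO3 = 4.955 × 10^-3 × 100.09 = 0.4959 g
% CaCO3 = 0.4959 / 0.7010 × 100 = 70.74 %

70.74 %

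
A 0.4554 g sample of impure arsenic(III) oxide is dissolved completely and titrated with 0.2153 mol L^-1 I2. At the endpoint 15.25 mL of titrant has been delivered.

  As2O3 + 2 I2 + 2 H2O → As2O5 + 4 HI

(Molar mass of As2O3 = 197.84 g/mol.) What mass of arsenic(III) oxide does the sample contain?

0.3248 g

n(I2) = 0.01525 L × 0.2153 mol/L = 3.283 × 10^-3 mol
From the 1:2 ratio, n(As2O3) = 1/2 × 3.283 × 10^-3 = 1.642 × 10^-3 mol
mass of As2O3 = 1.642 × 10^-3 × 197.84 g/mol = 0.3248 g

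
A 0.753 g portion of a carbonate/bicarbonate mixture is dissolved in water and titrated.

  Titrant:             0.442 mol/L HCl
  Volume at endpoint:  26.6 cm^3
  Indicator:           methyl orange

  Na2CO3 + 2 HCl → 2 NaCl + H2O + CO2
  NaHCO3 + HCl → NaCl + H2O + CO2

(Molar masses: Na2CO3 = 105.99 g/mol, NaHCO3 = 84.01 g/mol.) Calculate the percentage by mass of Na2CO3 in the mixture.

53.3 %

n(HCl) = 0.0266 × 0.442 = 0.0118 mol
Let x = n(Na2CO3), y = n(NaHCO3).
Titrant: 2x + 1y = 0.0118;  mass: 105.99x + 84.01y = 0.753
Solving, x = 3.78 × 10^-3 mol, y = 4.19 × 10^-3 mol
mass of Na2CO3 = 3.78 × 10^-3 × 105.99 = 0.401 g
% Na2CO3 = 0.401 / 0.753 × 100 = 53.3 %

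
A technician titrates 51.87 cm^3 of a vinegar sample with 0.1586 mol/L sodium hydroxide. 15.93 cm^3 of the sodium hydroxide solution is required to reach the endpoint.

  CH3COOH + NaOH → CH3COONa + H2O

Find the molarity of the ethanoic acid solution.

n(NaOH) = 0.01593 L × 0.1586 mol/L = 2.526 × 10^-3 mol
n(CH3COOH) = 2.526 × 10^-3 mol (1:1 mole ratio)
[CH3COOH] = 2.526 × 10^-3 mol / 0.05187 L = 0.04871 mol/L

0.04871 mol/L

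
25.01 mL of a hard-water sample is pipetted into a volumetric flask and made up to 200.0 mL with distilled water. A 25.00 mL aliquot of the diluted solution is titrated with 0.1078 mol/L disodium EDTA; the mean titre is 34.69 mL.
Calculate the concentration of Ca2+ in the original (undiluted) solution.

Ca^2+ + EDTA^4- → [Ca(EDTA)]^2-
n(EDTA) = 0.03469 × 0.1078 = 3.740 × 10^-3 mol
n(Ca2+) in the aliquot = 3.740 × 10^-3 mol (1:1 ratio)
[Ca2+]_dilute = 3.740 × 10^-3 / 0.02500 = 0.1496 mol/L
Dilution factor = 200.0 / 25.01 = 7.997
[Ca2+]_stock = 0.1496 × 7.997 = 1.196 mol/L

1.196 mol/L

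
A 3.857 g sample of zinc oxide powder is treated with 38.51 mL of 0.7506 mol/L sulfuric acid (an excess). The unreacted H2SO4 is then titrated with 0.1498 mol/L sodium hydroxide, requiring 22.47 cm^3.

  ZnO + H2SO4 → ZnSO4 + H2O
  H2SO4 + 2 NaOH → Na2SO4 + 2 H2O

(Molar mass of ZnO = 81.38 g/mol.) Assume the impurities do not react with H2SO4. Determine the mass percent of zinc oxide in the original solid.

n(H2SO4) added = 0.03851 × 0.7506 = 0.02891 mol
n(NaOH) used in back-titration = 0.02247 × 0.1498 = 3.366 × 10^-3 mol
From the 1:2 ratio, n(H2SO4) left over = 1/2 × 3.366 × 10^-3 = 1.683 × 10^-3 mol
n(H2SO4) consumed by analyte = 0.02891 − 1.683 × 10^-3 = 0.02722 mol
n(ZnO) = 0.02722 mol (1:1 ratio)
mass of ZnO = 0.02722 × 81.38 = 2.215 g
% ZnO = 2.215 / 3.857 × 100 = 57.44 %

57.44 %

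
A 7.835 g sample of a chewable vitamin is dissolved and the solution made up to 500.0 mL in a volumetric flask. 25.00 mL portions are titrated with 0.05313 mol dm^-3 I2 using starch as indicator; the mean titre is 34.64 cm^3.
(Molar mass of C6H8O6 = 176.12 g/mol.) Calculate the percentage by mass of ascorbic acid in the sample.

82.74 %

C6H8O6 + I2 → C6H6O6 + 2 HI
n(I2) per titration = 0.03464 × 0.05313 = 1.840 × 10^-3 mol
n(C6H8O6) in each aliquot = 1.840 × 10^-3 mol (1:1 ratio)
n(C6H8O6) in the whole flask = 1.840 × 10^-3 × 500.0/25.00 = 0.03681 mol
mass of C6H8O6 = 0.03681 × 176.12 = 6.483 g
% C6H8O6 = 6.483 / 7.835 × 100 = 82.74 %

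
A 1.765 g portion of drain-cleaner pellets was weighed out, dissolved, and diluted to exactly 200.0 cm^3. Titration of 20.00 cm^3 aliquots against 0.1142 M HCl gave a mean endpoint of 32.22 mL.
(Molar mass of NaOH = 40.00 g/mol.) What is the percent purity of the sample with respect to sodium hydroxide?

83.39 %

NaOH + HCl → NaCl + H2O
n(HCl) per titration = 0.03222 × 0.1142 = 3.680 × 10^-3 mol
n(NaOH) in each aliquot = 3.680 × 10^-3 mol (1:1 ratio)
n(NaOH) in the whole flask = 3.680 × 10^-3 × 200.0/20.00 = 0.03680 mol
mass of NaOH = 0.03680 × 40.00 = 1.472 g
% NaOH = 1.472 / 1.765 × 100 = 83.39 %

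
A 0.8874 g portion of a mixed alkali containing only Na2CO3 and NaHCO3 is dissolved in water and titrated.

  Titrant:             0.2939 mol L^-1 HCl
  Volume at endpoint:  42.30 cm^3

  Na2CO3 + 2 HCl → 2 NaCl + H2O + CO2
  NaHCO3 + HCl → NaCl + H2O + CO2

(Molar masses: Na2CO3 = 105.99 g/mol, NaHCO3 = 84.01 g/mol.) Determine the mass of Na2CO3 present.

0.2683 g

n(HCl) = 0.04230 × 0.2939 = 0.01243 mol
Let x = n(Na2CO3), y = n(NaHCO3).
Titrant: 2x + 1y = 0.01243;  mass: 105.99x + 84.01y = 0.8874
Solving, x = 2.531 × 10^-3 mol, y = 7.370 × 10^-3 mol
mass of Na2CO3 = 2.531 × 10^-3 × 105.99 = 0.2683 g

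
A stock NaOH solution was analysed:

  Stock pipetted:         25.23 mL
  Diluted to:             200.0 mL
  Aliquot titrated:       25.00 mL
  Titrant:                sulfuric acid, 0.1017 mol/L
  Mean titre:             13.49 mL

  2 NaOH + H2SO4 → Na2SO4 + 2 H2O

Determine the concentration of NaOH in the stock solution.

0.8700 mol/L

n(H2SO4) = 0.01349 × 0.1017 = 1.372 × 10^-3 mol
From the 2:1 ratio, n(NaOH) in the aliquot = 2/1 × 1.372 × 10^-3 = 2.744 × 10^-3 mol
[NaOH]_dilute = 2.744 × 10^-3 / 0.02500 = 0.1098 mol/L
Dilution factor = 200.0 / 25.23 = 7.927
[NaOH]_stock = 0.1098 × 7.927 = 0.8700 mol/L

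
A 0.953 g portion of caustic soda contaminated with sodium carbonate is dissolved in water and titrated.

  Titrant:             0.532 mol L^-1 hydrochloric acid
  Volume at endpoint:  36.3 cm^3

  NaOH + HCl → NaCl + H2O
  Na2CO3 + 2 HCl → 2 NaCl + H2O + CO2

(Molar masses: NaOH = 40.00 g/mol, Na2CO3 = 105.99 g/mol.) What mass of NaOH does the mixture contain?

n(HCl) = 0.0363 × 0.532 = 0.0193 mol
Let x = n(NaOH), y = n(Na2CO3).
Titrant: 1x + 2y = 0.0193;  mass: 40.00x + 105.99y = 0.953
Solving, x = 5.42 × 10^-3 mol, y = 6.95 × 10^-3 mol
mass of NaOH = 5.42 × 10^-3 × 40.00 = 0.217 g

0.217 g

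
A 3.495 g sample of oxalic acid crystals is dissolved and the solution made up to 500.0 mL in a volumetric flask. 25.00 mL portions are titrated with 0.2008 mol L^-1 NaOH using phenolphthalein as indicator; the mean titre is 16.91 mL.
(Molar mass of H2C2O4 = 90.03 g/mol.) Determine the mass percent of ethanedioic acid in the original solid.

87.47 %

H2C2O4 + 2 NaOH → Na2C2O4 + 2 H2O
n(NaOH) per titration = 0.01691 × 0.2008 = 3.396 × 10^-3 mol
From the 1:2 ratio, n(H2C2O4) in each aliquot = 1/2 × 3.396 × 10^-3 = 1.698 × 10^-3 mol
n(H2C2O4) in the whole flask = 1.698 × 10^-3 × 500.0/25.00 = 0.03396 mol
mass of H2C2O4 = 0.03396 × 90.03 = 3.057 g
% H2C2O4 = 3.057 / 3.495 × 100 = 87.47 %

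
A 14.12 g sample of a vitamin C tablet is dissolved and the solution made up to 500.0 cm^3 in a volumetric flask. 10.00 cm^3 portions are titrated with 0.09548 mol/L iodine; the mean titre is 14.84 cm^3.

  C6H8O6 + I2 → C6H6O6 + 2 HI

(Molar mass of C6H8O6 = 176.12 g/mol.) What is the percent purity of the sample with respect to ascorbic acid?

n(I2) per titration = 0.01484 × 0.09548 = 1.417 × 10^-3 mol
n(C6H8O6) in each aliquot = 1.417 × 10^-3 mol (1:1 ratio)
n(C6H8O6) in the whole flask = 1.417 × 10^-3 × 500.0/10.00 = 0.07085 mol
mass of C6H8O6 = 0.07085 × 176.12 = 12.48 g
% C6H8O6 = 12.48 / 14.12 × 100 = 88.37 %

88.37 %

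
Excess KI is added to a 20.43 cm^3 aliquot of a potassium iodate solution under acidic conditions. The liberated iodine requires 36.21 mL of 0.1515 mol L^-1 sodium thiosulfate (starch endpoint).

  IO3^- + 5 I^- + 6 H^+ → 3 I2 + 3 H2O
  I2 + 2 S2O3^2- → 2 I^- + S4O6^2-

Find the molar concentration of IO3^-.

n(S2O3^2-) = 0.03621 × 0.1515 = 5.486 × 10^-3 mol
n(I2) = n(S2O3^2-)/2 = 2.743 × 10^-3 mol
From the 1:3 ratio, n(IO3^-) in the aliquot = 1/3 × 2.743 × 10^-3 = 9.143 × 10^-4 mol
[IO3^-] = 9.143 × 10^-4 / 0.02043 = 0.04475 mol/L

0.04475 mol/L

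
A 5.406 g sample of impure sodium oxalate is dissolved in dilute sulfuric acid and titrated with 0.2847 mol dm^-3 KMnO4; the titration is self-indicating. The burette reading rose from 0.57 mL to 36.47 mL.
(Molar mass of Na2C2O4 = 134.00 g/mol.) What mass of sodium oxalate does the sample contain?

2 MnO4^- + 5 C2O4^2- + 16 H^+ → 2 Mn^2+ + 10 CO2 + 8 H2O
n(KMnO4) = 0.03590 L × 0.2847 mol/L = 0.01022 mol
From the 5:2 ratio, n(Na2C2O4) = 5/2 × 0.01022 = 0.02555 mol
mass of Na2C2O4 = 0.02555 × 134.00 g/mol = 3.424 g

3.424 g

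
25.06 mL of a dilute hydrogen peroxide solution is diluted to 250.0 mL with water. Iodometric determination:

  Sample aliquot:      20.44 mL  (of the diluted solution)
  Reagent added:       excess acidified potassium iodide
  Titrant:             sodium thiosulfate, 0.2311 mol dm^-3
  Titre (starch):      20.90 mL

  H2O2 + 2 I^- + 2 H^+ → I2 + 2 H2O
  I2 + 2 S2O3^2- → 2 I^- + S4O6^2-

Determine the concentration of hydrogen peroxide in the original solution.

n(S2O3^2-) = 0.02090 × 0.2311 = 4.830 × 10^-3 mol
n(I2) = n(S2O3^2-)/2 = 2.415 × 10^-3 mol
n(H2O2) in the aliquot = 2.415 × 10^-3 mol (1:1 ratio)
[H2O2]_dilute = 2.415 × 10^-3 / 0.02044 = 0.1182 mol/L
[H2O2]_original = 0.1182 × 250.0/25.06 = 1.179 mol/L

1.179 mol/L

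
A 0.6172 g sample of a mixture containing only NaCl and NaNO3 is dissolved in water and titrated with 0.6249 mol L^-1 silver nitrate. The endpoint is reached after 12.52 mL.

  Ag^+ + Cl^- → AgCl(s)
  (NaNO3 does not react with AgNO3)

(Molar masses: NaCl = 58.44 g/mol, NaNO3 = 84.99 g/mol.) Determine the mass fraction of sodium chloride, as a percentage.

n(AgNO3) = 0.01252 × 0.6249 = 7.824 × 10^-3 mol
Let x = n(NaCl), y = n(NaNO3).
Titrant: 1x = 7.824 × 10^-3;  mass: 58.44x + 84.99y = 0.6172
Solving, x = 7.824 × 10^-3 mol, y = 1.882 × 10^-3 mol
mass of NaCl = 7.824 × 10^-3 × 58.44 = 0.4572 g
% NaCl = 0.4572 / 0.6172 × 100 = 74.08 %

74.08 %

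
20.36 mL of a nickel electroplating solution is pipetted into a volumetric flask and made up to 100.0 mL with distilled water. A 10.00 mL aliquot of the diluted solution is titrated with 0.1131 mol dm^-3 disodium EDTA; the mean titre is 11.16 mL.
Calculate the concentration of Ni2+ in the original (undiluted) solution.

Ni^2+ + EDTA^4- → [Ni(EDTA)]^2-
n(EDTA) = 0.01116 × 0.1131 = 1.262 × 10^-3 mol
n(Ni2+) in the aliquot = 1.262 × 10^-3 mol (1:1 ratio)
[Ni2+]_dilute = 1.262 × 10^-3 / 0.01000 = 0.1262 mol/L
Dilution factor = 100.0 / 20.36 = 4.912
[Ni2+]_stock = 0.1262 × 4.912 = 0.6199 mol/L

0.6199 mol/L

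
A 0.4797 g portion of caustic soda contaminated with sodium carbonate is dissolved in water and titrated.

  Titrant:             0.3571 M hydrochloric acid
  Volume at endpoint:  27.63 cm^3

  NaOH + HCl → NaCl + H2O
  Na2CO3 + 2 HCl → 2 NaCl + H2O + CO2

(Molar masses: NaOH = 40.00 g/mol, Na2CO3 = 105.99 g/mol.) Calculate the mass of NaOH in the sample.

n(HCl) = 0.02763 × 0.3571 = 9.867 × 10^-3 mol
Let x = n(NaOH), y = n(Na2CO3).
Titrant: 1x + 2y = 9.867 × 10^-3;  mass: 40.00x + 105.99y = 0.4797
Solving, x = 3.323 × 10^-3 mol, y = 3.272 × 10^-3 mol
mass of NaOH = 3.323 × 10^-3 × 40.00 = 0.1329 g

0.1329 g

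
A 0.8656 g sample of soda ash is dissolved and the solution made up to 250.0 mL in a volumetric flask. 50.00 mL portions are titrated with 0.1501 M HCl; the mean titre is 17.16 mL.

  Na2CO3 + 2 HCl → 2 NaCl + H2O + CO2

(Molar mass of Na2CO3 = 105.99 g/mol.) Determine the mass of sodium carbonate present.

0.6825 g

n(HCl) per titration = 0.01716 × 0.1501 = 2.576 × 10^-3 mol
From the 1:2 ratio, n(Na2CO3) in each aliquot = 1/2 × 2.576 × 10^-3 = 1.288 × 10^-3 mol
n(Na2CO3) in the whole flask = 1.288 × 10^-3 × 250.0/50.00 = 6.439 × 10^-3 mol
mass of Na2CO3 = 6.439 × 10^-3 × 105.99 = 0.6825 g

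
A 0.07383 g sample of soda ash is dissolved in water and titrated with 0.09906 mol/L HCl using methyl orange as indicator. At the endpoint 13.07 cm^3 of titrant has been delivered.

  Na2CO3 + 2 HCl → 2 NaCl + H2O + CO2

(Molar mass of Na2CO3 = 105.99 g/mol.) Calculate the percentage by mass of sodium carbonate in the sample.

n(HCl) = 0.01307 L × 0.09906 mol/L = 1.295 × 10^-3 mol
From the 1:2 ratio, n(Na2CO3) = 1/2 × 1.295 × 10^-3 = 6.474 × 10^-4 mol
mass of Na2CO3 = 6.474 × 10^-4 × 105.99 g/mol = 0.06861 g
% Na2CO3 = 0.06861 / 0.07383 × 100 = 92.93 %

92.93 %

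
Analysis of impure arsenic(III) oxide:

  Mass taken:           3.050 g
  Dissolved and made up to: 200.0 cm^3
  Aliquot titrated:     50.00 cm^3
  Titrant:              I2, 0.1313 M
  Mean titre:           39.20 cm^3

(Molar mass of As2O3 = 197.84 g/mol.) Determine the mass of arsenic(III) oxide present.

2.037 g

As2O3 + 2 I2 + 2 H2O → As2O5 + 4 HI
n(I2) per titration = 0.03920 × 0.1313 = 5.147 × 10^-3 mol
From the 1:2 ratio, n(As2O3) in each aliquot = 1/2 × 5.147 × 10^-3 = 2.573 × 10^-3 mol
n(As2O3) in the whole flask = 2.573 × 10^-3 × 200.0/50.00 = 0.01029 mol
mass of As2O3 = 0.01029 × 197.84 = 2.037 g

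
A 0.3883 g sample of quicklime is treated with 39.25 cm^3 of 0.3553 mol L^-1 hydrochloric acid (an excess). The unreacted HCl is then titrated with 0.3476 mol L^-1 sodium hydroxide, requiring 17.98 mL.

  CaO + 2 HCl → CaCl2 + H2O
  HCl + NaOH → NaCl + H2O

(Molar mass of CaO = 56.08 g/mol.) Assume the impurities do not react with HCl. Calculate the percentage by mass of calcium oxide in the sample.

n(HCl) added = 0.03925 × 0.3553 = 0.01395 mol
n(NaOH) used in back-titration = 0.01798 × 0.3476 = 6.250 × 10^-3 mol
n(HCl) left over = 6.250 × 10^-3 mol (1:1 ratio)
n(HCl) consumed by analyte = 0.01395 − 6.250 × 10^-3 = 7.696 × 10^-3 mol
From the 1:2 ratio, n(CaO) = 1/2 × 7.696 × 10^-3 = 3.848 × 10^-3 mol
mass of CaO = 3.848 × 10^-3 × 56.08 = 0.2158 g
% CaO = 0.2158 / 0.3883 × 100 = 55.57 %

55.57 %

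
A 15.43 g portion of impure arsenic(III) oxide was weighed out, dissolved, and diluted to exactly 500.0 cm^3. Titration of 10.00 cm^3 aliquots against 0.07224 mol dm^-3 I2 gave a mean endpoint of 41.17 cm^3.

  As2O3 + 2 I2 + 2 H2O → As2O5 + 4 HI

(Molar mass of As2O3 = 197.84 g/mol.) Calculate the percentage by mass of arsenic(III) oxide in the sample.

95.33 %

n(I2) per titration = 0.04117 × 0.07224 = 2.974 × 10^-3 mol
From the 1:2 ratio, n(As2O3) in each aliquot = 1/2 × 2.974 × 10^-3 = 1.487 × 10^-3 mol
n(As2O3) in the whole flask = 1.487 × 10^-3 × 500.0/10.00 = 0.07435 mol
mass of As2O3 = 0.07435 × 197.84 = 14.71 g
% As2O3 = 14.71 / 15.43 × 100 = 95.33 %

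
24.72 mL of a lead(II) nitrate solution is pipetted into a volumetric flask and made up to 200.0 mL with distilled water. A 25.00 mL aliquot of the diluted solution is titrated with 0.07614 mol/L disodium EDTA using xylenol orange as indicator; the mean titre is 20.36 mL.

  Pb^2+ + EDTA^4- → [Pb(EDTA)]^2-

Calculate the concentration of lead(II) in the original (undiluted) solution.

0.5017 mol/L

n(EDTA) = 0.02036 × 0.07614 = 1.550 × 10^-3 mol
n(Pb2+) in the aliquot = 1.550 × 10^-3 mol (1:1 ratio)
[Pb2+]_dilute = 1.550 × 10^-3 / 0.02500 = 0.06201 mol/L
Dilution factor = 200.0 / 24.72 = 8.091
[Pb2+]_stock = 0.06201 × 8.091 = 0.5017 mol/L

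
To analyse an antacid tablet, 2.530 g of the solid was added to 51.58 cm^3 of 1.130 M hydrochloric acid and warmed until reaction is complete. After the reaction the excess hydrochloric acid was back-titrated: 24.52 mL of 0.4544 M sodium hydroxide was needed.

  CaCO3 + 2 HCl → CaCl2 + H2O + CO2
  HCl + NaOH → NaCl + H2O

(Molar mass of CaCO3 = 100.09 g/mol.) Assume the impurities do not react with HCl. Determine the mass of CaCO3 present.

n(HCl) added = 0.05158 × 1.130 = 0.05829 mol
n(NaOH) used in back-titration = 0.02452 × 0.4544 = 0.01114 mol
n(HCl) left over = 0.01114 mol (1:1 ratio)
n(HCl) consumed by analyte = 0.05829 − 0.01114 = 0.04714 mol
From the 1:2 ratio, n(CaCO3) = 1/2 × 0.04714 = 0.02357 mol
mass of CaCO3 = 0.02357 × 100.09 = 2.359 g

2.359 g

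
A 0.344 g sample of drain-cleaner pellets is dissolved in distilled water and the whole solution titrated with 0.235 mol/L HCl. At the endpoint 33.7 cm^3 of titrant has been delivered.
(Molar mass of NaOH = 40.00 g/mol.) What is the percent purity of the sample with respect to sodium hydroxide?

NaOH + HCl → NaCl + H2O
n(HCl) = 0.0337 L × 0.235 mol/L = 7.92 × 10^-3 mol
n(NaOH) = 7.92 × 10^-3 mol (1:1 ratio)
mass of NaOH = 7.92 × 10^-3 × 40.00 g/mol = 0.317 g
% NaOH = 0.317 / 0.344 × 100 = 92.1 %

92.1 %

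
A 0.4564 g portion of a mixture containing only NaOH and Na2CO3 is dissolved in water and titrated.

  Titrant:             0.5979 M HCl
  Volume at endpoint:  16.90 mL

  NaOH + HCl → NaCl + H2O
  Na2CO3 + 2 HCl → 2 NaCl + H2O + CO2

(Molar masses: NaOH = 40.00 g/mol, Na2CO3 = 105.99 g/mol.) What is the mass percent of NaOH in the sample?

n(HCl) = 0.01690 × 0.5979 = 0.01010 mol
Let x = n(NaOH), y = n(Na2CO3).
Titrant: 1x + 2y = 0.01010;  mass: 40.00x + 105.99y = 0.4564
Solving, x = 6.086 × 10^-3 mol, y = 2.009 × 10^-3 mol
mass of NaOH = 6.086 × 10^-3 × 40.00 = 0.2434 g
% NaOH = 0.2434 / 0.4564 × 100 = 53.34 %

53.34 %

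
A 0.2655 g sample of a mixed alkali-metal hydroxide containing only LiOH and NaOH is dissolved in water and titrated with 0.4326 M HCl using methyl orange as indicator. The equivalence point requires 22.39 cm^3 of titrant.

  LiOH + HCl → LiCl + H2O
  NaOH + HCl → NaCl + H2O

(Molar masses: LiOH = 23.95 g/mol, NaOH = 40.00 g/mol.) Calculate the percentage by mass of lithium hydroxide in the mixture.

68.53 %

n(HCl) = 0.02239 × 0.4326 = 9.686 × 10^-3 mol
Let x = n(LiOH), y = n(NaOH).
Titrant: 1x + 1y = 9.686 × 10^-3;  mass: 23.95x + 40.00y = 0.2655
Solving, x = 7.597 × 10^-3 mol, y = 2.089 × 10^-3 mol
mass of LiOH = 7.597 × 10^-3 × 23.95 = 0.1820 g
% LiOH = 0.1820 / 0.2655 × 100 = 68.53 %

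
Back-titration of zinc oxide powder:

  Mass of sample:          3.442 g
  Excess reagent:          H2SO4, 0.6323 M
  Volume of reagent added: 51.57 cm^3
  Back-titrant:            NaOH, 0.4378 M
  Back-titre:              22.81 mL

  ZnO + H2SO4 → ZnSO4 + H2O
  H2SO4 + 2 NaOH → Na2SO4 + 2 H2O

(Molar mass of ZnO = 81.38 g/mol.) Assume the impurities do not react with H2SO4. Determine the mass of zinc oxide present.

n(H2SO4) added = 0.05157 × 0.6323 = 0.03261 mol
n(NaOH) used in back-titration = 0.02281 × 0.4378 = 9.986 × 10^-3 mol
From the 1:2 ratio, n(H2SO4) left over = 1/2 × 9.986 × 10^-3 = 4.993 × 10^-3 mol
n(H2SO4) consumed by analyte = 0.03261 − 4.993 × 10^-3 = 0.02761 mol
n(ZnO) = 0.02761 mol (1:1 ratio)
mass of ZnO = 0.02761 × 81.38 = 2.247 g

2.247 g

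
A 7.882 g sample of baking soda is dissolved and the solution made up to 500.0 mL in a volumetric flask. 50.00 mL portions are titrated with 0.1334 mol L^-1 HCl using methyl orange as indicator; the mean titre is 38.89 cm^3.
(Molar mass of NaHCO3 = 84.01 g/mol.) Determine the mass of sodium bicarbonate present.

4.358 g

NaHCO3 + HCl → NaCl + H2O + CO2
n(HCl) per titration = 0.03889 × 0.1334 = 5.188 × 10^-3 mol
n(NaHCO3) in each aliquot = 5.188 × 10^-3 mol (1:1 ratio)
n(NaHCO3) in the whole flask = 5.188 × 10^-3 × 500.0/50.00 = 0.05188 mol
mass of NaHCO3 = 0.05188 × 84.01 = 4.358 g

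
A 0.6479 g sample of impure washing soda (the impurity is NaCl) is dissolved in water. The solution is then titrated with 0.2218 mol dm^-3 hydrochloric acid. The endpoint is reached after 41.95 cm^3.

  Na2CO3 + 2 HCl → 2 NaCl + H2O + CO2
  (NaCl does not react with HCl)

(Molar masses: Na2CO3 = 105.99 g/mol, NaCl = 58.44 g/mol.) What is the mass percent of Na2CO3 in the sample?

n(HCl) = 0.04195 × 0.2218 = 9.305 × 10^-3 mol
Let x = n(Na2CO3), y = n(NaCl).
Titrant: 2x = 9.305 × 10^-3;  mass: 105.99x + 58.44y = 0.6479
Solving, x = 4.652 × 10^-3 mol, y = 2.649 × 10^-3 mol
mass of Na2CO3 = 4.652 × 10^-3 × 105.99 = 0.4931 g
% Na2CO3 = 0.4931 / 0.6479 × 100 = 76.11 %

76.11 %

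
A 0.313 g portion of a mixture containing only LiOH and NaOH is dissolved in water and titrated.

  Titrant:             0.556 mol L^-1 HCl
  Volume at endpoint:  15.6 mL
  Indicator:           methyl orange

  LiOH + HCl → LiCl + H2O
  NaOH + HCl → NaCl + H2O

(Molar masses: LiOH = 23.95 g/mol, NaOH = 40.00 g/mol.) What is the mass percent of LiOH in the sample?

n(HCl) = 0.0156 × 0.556 = 8.67 × 10^-3 mol
Let x = n(LiOH), y = n(NaOH).
Titrant: 1x + 1y = 8.67 × 10^-3;  mass: 23.95x + 40.00y = 0.313
Solving, x = 2.11 × 10^-3 mol, y = 6.56 × 10^-3 mol
mass of LiOH = 2.11 × 10^-3 × 23.95 = 0.0507 g
% LiOH = 0.0507 / 0.313 × 100 = 16.2 %

16.2 %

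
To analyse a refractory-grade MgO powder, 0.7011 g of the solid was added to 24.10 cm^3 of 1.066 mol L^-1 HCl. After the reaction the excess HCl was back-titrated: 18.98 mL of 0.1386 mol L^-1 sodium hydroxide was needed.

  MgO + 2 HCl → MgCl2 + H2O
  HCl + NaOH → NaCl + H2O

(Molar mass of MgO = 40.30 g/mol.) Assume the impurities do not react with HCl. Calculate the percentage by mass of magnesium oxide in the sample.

n(HCl) added = 0.02410 × 1.066 = 0.02569 mol
n(NaOH) used in back-titration = 0.01898 × 0.1386 = 2.631 × 10^-3 mol
n(HCl) left over = 2.631 × 10^-3 mol (1:1 ratio)
n(HCl) consumed by analyte = 0.02569 − 2.631 × 10^-3 = 0.02306 mol
From the 1:2 ratio, n(MgO) = 1/2 × 0.02306 = 0.01153 mol
mass of MgO = 0.01153 × 40.30 = 0.4647 g
% MgO = 0.4647 / 0.7011 × 100 = 66.28 %

66.28 %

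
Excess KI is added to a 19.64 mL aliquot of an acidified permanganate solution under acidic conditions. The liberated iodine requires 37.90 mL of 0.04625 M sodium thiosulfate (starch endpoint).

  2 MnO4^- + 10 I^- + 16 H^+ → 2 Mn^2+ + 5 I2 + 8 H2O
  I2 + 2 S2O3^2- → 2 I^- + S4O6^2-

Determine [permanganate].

0.01785 M

n(S2O3^2-) = 0.03790 × 0.04625 = 1.753 × 10^-3 mol
n(I2) = n(S2O3^2-)/2 = 8.764 × 10^-4 mol
From the 2:5 ratio, n(MnO4^-) in the aliquot = 2/5 × 8.764 × 10^-4 = 3.506 × 10^-4 mol
[MnO4^-] = 3.506 × 10^-4 / 0.01964 = 0.01785 mol/L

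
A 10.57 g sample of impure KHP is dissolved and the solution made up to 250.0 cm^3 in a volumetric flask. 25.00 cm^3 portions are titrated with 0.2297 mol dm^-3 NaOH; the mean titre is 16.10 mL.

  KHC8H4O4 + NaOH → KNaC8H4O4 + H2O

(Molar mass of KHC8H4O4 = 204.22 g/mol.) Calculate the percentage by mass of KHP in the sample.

n(NaOH) per titration = 0.01610 × 0.2297 = 3.698 × 10^-3 mol
n(KHC8H4O4) in each aliquot = 3.698 × 10^-3 mol (1:1 ratio)
n(KHC8H4O4) in the whole flask = 3.698 × 10^-3 × 250.0/25.00 = 0.03698 mol
mass of KHC8H4O4 = 0.03698 × 204.22 = 7.552 g
% KHC8H4O4 = 7.552 / 10.57 × 100 = 71.45 %

71.45 %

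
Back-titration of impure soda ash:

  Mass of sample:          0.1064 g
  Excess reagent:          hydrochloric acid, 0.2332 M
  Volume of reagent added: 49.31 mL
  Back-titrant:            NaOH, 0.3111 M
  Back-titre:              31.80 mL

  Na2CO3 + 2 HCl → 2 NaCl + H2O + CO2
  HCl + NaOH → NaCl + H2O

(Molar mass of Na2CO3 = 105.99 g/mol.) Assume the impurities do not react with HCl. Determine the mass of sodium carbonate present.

0.08512 g

n(HCl) added = 0.04931 × 0.2332 = 0.01150 mol
n(NaOH) used in back-titration = 0.03180 × 0.3111 = 9.893 × 10^-3 mol
n(HCl) left over = 9.893 × 10^-3 mol (1:1 ratio)
n(HCl) consumed by analyte = 0.01150 − 9.893 × 10^-3 = 1.606 × 10^-3 mol
From the 1:2 ratio, n(Na2CO3) = 1/2 × 1.606 × 10^-3 = 8.031 × 10^-4 mol
mass of Na2CO3 = 8.031 × 10^-4 × 105.99 = 0.08512 g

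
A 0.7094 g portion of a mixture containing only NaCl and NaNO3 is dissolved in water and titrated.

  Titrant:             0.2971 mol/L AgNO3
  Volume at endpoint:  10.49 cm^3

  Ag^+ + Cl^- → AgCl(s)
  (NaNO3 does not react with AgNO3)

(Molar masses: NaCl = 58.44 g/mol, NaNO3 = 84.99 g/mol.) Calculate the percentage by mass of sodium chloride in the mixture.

25.67 %

n(AgNO3) = 0.01049 × 0.2971 = 3.117 × 10^-3 mol
Let x = n(NaCl), y = n(NaNO3).
Titrant: 1x = 3.117 × 10^-3;  mass: 58.44x + 84.99y = 0.7094
Solving, x = 3.117 × 10^-3 mol, y = 6.204 × 10^-3 mol
mass of NaCl = 3.117 × 10^-3 × 58.44 = 0.1821 g
% NaCl = 0.1821 / 0.7094 × 100 = 25.67 %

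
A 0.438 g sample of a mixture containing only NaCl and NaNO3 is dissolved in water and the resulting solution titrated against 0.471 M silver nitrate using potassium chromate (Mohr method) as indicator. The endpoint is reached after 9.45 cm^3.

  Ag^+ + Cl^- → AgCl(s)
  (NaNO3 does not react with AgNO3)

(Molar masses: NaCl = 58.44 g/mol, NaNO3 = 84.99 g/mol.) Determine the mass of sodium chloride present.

n(AgNO3) = 0.00945 × 0.471 = 4.45 × 10^-3 mol
Let x = n(NaCl), y = n(NaNO3).
Titrant: 1x = 4.45 × 10^-3;  mass: 58.44x + 84.99y = 0.438
Solving, x = 4.45 × 10^-3 mol, y = 2.09 × 10^-3 mol
mass of NaCl = 4.45 × 10^-3 × 58.44 = 0.260 g

0.260 g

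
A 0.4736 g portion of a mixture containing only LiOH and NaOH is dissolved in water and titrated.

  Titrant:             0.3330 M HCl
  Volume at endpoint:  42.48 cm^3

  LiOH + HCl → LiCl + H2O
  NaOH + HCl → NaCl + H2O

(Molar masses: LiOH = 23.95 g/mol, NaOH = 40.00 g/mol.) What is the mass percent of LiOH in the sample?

29.06 %

n(HCl) = 0.04248 × 0.3330 = 0.01415 mol
Let x = n(LiOH), y = n(NaOH).
Titrant: 1x + 1y = 0.01415;  mass: 23.95x + 40.00y = 0.4736
Solving, x = 5.747 × 10^-3 mol, y = 8.399 × 10^-3 mol
mass of LiOH = 5.747 × 10^-3 × 23.95 = 0.1376 g
% LiOH = 0.1376 / 0.4736 × 100 = 29.06 %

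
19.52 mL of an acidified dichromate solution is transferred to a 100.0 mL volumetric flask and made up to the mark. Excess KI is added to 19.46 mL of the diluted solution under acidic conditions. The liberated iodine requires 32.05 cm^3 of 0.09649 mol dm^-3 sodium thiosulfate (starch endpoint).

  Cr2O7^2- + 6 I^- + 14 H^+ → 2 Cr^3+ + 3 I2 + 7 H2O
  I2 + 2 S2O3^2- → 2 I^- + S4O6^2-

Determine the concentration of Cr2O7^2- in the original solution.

0.1357 mol/L

n(S2O3^2-) = 0.03205 × 0.09649 = 3.093 × 10^-3 mol
n(I2) = n(S2O3^2-)/2 = 1.546 × 10^-3 mol
From the 1:3 ratio, n(Cr2O7^2-) in the aliquot = 1/3 × 1.546 × 10^-3 = 5.154 × 10^-4 mol
[Cr2O7^2-]_dilute = 5.154 × 10^-4 / 0.01946 = 0.02649 mol/L
[Cr2O7^2-]_original = 0.02649 × 100.0/19.52 = 0.1357 mol/L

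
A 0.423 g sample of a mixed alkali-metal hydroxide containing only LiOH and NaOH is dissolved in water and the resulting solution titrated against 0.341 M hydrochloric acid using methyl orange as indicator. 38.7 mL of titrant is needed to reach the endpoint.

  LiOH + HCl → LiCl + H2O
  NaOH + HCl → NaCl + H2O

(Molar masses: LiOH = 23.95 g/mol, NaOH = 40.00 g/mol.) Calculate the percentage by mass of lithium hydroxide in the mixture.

37.0 %

n(HCl) = 0.0387 × 0.341 = 0.0132 mol
Let x = n(LiOH), y = n(NaOH).
Titrant: 1x + 1y = 0.0132;  mass: 23.95x + 40.00y = 0.423
Solving, x = 6.53 × 10^-3 mol, y = 6.66 × 10^-3 mol
mass of LiOH = 6.53 × 10^-3 × 23.95 = 0.156 g
% LiOH = 0.156 / 0.423 × 100 = 37.0 %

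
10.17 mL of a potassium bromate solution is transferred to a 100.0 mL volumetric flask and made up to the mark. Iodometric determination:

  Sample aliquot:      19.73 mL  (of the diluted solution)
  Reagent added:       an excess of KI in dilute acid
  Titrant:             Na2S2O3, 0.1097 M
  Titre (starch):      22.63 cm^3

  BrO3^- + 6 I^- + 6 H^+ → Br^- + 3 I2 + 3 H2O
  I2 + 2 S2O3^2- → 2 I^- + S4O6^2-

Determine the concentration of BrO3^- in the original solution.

n(S2O3^2-) = 0.02263 × 0.1097 = 2.483 × 10^-3 mol
n(I2) = n(S2O3^2-)/2 = 1.241 × 10^-3 mol
From the 1:3 ratio, n(BrO3^-) in the aliquot = 1/3 × 1.241 × 10^-3 = 4.138 × 10^-4 mol
[BrO3^-]_dilute = 4.138 × 10^-4 / 0.01973 = 0.02097 mol/L
[BrO3^-]_original = 0.02097 × 100.0/10.17 = 0.2062 mol/L

0.2062 M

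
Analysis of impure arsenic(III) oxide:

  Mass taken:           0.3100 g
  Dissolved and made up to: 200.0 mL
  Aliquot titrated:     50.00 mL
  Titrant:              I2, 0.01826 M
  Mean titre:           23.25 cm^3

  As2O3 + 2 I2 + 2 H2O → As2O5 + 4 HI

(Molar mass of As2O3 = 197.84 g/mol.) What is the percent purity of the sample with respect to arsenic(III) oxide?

54.19 %

n(I2) per titration = 0.02325 × 0.01826 = 4.245 × 10^-4 mol
From the 1:2 ratio, n(As2O3) in each aliquot = 1/2 × 4.245 × 10^-4 = 2.123 × 10^-4 mol
n(As2O3) in the whole flask = 2.123 × 10^-4 × 200.0/50.00 = 8.491 × 10^-4 mol
mass of As2O3 = 8.491 × 10^-4 × 197.84 = 0.1680 g
% As2O3 = 0.1680 / 0.3100 × 100 = 54.19 %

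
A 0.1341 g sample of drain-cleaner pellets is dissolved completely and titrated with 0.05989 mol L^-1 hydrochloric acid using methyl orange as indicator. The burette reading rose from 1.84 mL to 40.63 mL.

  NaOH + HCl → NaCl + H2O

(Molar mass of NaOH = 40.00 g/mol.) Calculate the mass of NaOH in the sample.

0.09293 g

n(HCl) = 0.03879 L × 0.05989 mol/L = 2.323 × 10^-3 mol
n(NaOH) = 2.323 × 10^-3 mol (1:1 ratio)
mass of NaOH = 2.323 × 10^-3 × 40.00 g/mol = 0.09293 g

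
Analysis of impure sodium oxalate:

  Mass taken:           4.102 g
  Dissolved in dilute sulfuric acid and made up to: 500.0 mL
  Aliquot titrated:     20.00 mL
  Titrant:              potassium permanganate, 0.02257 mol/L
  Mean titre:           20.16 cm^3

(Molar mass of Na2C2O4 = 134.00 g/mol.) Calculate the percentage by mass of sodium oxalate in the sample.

92.90 %

2 MnO4^- + 5 C2O4^2- + 16 H^+ → 2 Mn^2+ + 10 CO2 + 8 H2O
n(KMnO4) per titration = 0.02016 × 0.02257 = 4.550 × 10^-4 mol
From the 5:2 ratio, n(Na2C2O4) in each aliquot = 5/2 × 4.550 × 10^-4 = 1.138 × 10^-3 mol
n(Na2C2O4) in the whole flask = 1.138 × 10^-3 × 500.0/20.00 = 0.02844 mol
mass of Na2C2O4 = 0.02844 × 134.00 = 3.811 g
% Na2C2O4 = 3.811 / 4.102 × 100 = 92.90 %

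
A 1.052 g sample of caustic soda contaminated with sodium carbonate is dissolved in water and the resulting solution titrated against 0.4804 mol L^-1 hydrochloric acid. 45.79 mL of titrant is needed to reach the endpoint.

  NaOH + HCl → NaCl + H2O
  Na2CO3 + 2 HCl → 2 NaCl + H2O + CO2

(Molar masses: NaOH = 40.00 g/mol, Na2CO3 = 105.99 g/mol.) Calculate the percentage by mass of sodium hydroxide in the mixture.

33.29 %

n(HCl) = 0.04579 × 0.4804 = 0.02200 mol
Let x = n(NaOH), y = n(Na2CO3).
Titrant: 1x + 2y = 0.02200;  mass: 40.00x + 105.99y = 1.052
Solving, x = 8.754 × 10^-3 mol, y = 6.622 × 10^-3 mol
mass of NaOH = 8.754 × 10^-3 × 40.00 = 0.3502 g
% NaOH = 0.3502 / 1.052 × 100 = 33.29 %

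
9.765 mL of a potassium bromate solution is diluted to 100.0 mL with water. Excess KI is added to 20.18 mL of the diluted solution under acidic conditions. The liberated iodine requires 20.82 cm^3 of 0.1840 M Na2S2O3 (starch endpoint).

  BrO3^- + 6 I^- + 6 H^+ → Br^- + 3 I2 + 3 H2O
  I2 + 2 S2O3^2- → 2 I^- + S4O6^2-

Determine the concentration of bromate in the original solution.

n(S2O3^2-) = 0.02082 × 0.1840 = 3.831 × 10^-3 mol
n(I2) = n(S2O3^2-)/2 = 1.915 × 10^-3 mol
From the 1:3 ratio, n(BrO3^-) in the aliquot = 1/3 × 1.915 × 10^-3 = 6.385 × 10^-4 mol
[BrO3^-]_dilute = 6.385 × 10^-4 / 0.02018 = 0.03164 mol/L
[BrO3^-]_original = 0.03164 × 100.0/9.765 = 0.3240 mol/L

0.3240 M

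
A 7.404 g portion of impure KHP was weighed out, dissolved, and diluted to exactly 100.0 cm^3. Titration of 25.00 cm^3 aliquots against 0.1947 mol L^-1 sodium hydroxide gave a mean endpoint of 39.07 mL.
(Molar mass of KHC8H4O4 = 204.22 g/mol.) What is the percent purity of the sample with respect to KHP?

83.93 %

KHC8H4O4 + NaOH → KNaC8H4O4 + H2O
n(NaOH) per titration = 0.03907 × 0.1947 = 7.607 × 10^-3 mol
n(KHC8H4O4) in each aliquot = 7.607 × 10^-3 mol (1:1 ratio)
n(KHC8H4O4) in the whole flask = 7.607 × 10^-3 × 100.0/25.00 = 0.03043 mol
mass of KHC8H4O4 = 0.03043 × 204.22 = 6.214 g
% KHC8H4O4 = 6.214 / 7.404 × 100 = 83.93 %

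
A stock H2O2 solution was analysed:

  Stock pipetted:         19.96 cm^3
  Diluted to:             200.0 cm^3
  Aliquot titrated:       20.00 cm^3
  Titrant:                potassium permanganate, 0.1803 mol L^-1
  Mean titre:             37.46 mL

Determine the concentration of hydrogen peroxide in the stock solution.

2 MnO4^- + 5 H2O2 + 6 H^+ → 2 Mn^2+ + 5 O2 + 8 H2O
n(KMnO4) = 0.03746 × 0.1803 = 6.754 × 10^-3 mol
From the 5:2 ratio, n(H2O2) in the aliquot = 5/2 × 6.754 × 10^-3 = 0.01689 mol
[H2O2]_dilute = 0.01689 / 0.02000 = 0.8443 mol/L
Dilution factor = 200.0 / 19.96 = 10.02
[H2O2]_stock = 0.8443 × 10.02 = 8.459 mol/L

8.459 mol/L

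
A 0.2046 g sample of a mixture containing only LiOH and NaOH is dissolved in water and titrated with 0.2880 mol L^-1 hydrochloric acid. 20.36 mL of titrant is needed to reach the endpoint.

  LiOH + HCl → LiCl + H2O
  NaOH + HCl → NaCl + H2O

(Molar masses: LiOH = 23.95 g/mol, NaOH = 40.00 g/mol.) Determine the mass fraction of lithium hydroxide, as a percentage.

n(HCl) = 0.02036 × 0.2880 = 5.864 × 10^-3 mol
Let x = n(LiOH), y = n(NaOH).
Titrant: 1x + 1y = 5.864 × 10^-3;  mass: 23.95x + 40.00y = 0.2046
Solving, x = 1.866 × 10^-3 mol, y = 3.998 × 10^-3 mol
mass of LiOH = 1.866 × 10^-3 × 23.95 = 0.04469 g
% LiOH = 0.04469 / 0.2046 × 100 = 21.84 %

21.84 %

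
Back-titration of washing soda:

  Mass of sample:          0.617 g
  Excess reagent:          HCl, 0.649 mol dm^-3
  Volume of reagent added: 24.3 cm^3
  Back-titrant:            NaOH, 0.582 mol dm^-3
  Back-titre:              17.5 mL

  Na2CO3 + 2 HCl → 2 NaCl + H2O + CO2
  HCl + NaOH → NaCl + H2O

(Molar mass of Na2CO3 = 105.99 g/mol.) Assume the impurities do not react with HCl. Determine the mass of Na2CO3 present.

0.296 g

n(HCl) added = 0.0243 × 0.649 = 0.0158 mol
n(NaOH) used in back-titration = 0.0175 × 0.582 = 0.0102 mol
n(HCl) left over = 0.0102 mol (1:1 ratio)
n(HCl) consumed by analyte = 0.0158 − 0.0102 = 5.59 × 10^-3 mol
From the 1:2 ratio, n(Na2CO3) = 1/2 × 5.59 × 10^-3 = 2.79 × 10^-3 mol
mass of Na2CO3 = 2.79 × 10^-3 × 105.99 = 0.296 g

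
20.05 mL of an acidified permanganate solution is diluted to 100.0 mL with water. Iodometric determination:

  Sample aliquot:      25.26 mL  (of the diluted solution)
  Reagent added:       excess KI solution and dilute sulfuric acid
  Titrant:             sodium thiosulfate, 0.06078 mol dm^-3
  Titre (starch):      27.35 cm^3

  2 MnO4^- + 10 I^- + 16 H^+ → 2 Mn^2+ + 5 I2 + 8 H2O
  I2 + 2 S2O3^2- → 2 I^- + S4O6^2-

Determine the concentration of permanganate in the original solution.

0.06564 mol/L

n(S2O3^2-) = 0.02735 × 0.06078 = 1.662 × 10^-3 mol
n(I2) = n(S2O3^2-)/2 = 8.312 × 10^-4 mol
From the 2:5 ratio, n(MnO4^-) in the aliquot = 2/5 × 8.312 × 10^-4 = 3.325 × 10^-4 mol
[MnO4^-]_dilute = 3.325 × 10^-4 / 0.02526 = 0.01316 mol/L
[MnO4^-]_original = 0.01316 × 100.0/20.05 = 0.06564 mol/L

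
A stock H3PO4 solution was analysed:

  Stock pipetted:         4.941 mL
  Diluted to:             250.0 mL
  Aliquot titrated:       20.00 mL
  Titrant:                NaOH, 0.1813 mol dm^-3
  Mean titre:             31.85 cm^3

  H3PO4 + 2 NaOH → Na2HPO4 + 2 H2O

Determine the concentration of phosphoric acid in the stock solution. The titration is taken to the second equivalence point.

7.304 mol/L

n(NaOH) = 0.03185 × 0.1813 = 5.774 × 10^-3 mol
From the 1:2 ratio, n(H3PO4) in the aliquot = 1/2 × 5.774 × 10^-3 = 2.887 × 10^-3 mol
[H3PO4]_dilute = 2.887 × 10^-3 / 0.02000 = 0.1444 mol/L
Dilution factor = 250.0 / 4.941 = 50.60
[H3PO4]_stock = 0.1444 × 50.60 = 7.304 mol/L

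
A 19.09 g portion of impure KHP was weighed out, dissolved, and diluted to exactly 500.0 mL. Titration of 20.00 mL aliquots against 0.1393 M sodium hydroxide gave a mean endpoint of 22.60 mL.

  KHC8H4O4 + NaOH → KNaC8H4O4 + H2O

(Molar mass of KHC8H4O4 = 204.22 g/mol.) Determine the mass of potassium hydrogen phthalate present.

n(NaOH) per titration = 0.02260 × 0.1393 = 3.148 × 10^-3 mol
n(KHC8H4O4) in each aliquot = 3.148 × 10^-3 mol (1:1 ratio)
n(KHC8H4O4) in the whole flask = 3.148 × 10^-3 × 500.0/20.00 = 0.07870 mol
mass of KHC8H4O4 = 0.07870 × 204.22 = 16.07 g

16.07 g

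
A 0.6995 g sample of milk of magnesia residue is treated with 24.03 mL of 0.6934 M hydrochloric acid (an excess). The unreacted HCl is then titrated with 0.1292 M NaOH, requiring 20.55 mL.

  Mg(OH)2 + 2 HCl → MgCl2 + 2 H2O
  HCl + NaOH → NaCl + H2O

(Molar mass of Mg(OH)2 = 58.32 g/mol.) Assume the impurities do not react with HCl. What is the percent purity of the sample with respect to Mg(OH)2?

n(HCl) added = 0.02403 × 0.6934 = 0.01666 mol
n(NaOH) used in back-titration = 0.02055 × 0.1292 = 2.655 × 10^-3 mol
n(HCl) left over = 2.655 × 10^-3 mol (1:1 ratio)
n(HCl) consumed by analyte = 0.01666 − 2.655 × 10^-3 = 0.01401 mol
From the 1:2 ratio, n(Mg(OH)2) = 1/2 × 0.01401 = 7.004 × 10^-3 mol
mass of Mg(OH)2 = 7.004 × 10^-3 × 58.32 = 0.4085 g
% Mg(OH)2 = 0.4085 / 0.6995 × 100 = 58.39 %

58.39 %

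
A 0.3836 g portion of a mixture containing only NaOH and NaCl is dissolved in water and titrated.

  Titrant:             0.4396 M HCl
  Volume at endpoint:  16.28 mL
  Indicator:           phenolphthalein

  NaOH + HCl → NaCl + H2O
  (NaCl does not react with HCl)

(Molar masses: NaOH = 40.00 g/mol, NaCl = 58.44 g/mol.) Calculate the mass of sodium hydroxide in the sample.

n(HCl) = 0.01628 × 0.4396 = 7.157 × 10^-3 mol
Let x = n(NaOH), y = n(NaCl).
Titrant: 1x = 7.157 × 10^-3;  mass: 40.00x + 58.44y = 0.3836
Solving, x = 7.157 × 10^-3 mol, y = 1.666 × 10^-3 mol
mass of NaOH = 7.157 × 10^-3 × 40.00 = 0.2863 g

0.2863 g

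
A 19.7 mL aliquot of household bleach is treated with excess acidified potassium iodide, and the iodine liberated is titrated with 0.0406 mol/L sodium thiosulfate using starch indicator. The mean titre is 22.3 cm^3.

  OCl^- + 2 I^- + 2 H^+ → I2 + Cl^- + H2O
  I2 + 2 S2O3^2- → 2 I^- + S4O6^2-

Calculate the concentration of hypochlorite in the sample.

n(S2O3^2-) = 0.0223 × 0.0406 = 9.05 × 10^-4 mol
n(I2) = n(S2O3^2-)/2 = 4.53 × 10^-4 mol
n(OCl^-) in the aliquot = 4.53 × 10^-4 mol (1:1 ratio)
[OCl^-] = 4.53 × 10^-4 / 0.0197 = 0.0230 mol/L

0.0230 mol/L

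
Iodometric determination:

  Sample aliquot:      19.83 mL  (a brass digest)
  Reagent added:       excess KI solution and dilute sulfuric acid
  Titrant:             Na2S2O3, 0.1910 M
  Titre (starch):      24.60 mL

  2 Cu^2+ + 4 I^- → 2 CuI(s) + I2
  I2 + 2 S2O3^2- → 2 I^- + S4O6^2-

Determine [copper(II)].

n(S2O3^2-) = 0.02460 × 0.1910 = 4.699 × 10^-3 mol
n(I2) = n(S2O3^2-)/2 = 2.349 × 10^-3 mol
From the 2:1 ratio, n(Cu2+) in the aliquot = 2/1 × 2.349 × 10^-3 = 4.699 × 10^-3 mol
[Cu2+] = 4.699 × 10^-3 / 0.01983 = 0.2369 mol/L

0.2369 M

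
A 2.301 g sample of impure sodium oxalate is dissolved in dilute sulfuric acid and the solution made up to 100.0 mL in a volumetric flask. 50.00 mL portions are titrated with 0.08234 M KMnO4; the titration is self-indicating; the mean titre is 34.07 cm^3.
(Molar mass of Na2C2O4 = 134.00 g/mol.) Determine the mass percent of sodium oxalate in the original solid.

2 MnO4^- + 5 C2O4^2- + 16 H^+ → 2 Mn^2+ + 10 CO2 + 8 H2O
n(KMnO4) per titration = 0.03407 × 0.08234 = 2.805 × 10^-3 mol
From the 5:2 ratio, n(Na2C2O4) in each aliquot = 5/2 × 2.805 × 10^-3 = 7.013 × 10^-3 mol
n(Na2C2O4) in the whole flask = 7.013 × 10^-3 × 100.0/50.00 = 0.01403 mol
mass of Na2C2O4 = 0.01403 × 134.00 = 1.880 g
% Na2C2O4 = 1.880 / 2.301 × 100 = 81.68 %

81.68 %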